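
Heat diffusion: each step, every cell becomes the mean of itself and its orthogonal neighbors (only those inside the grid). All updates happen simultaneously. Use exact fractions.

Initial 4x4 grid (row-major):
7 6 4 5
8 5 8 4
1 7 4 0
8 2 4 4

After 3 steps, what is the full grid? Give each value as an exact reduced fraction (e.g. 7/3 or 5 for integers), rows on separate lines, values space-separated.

After step 1:
  7 11/2 23/4 13/3
  21/4 34/5 5 17/4
  6 19/5 23/5 3
  11/3 21/4 7/2 8/3
After step 2:
  71/12 501/80 247/48 43/9
  501/80 527/100 132/25 199/48
  1123/240 529/100 199/50 871/240
  179/36 973/240 961/240 55/18
After step 3:
  2213/360 4519/800 38639/7200 1013/216
  13277/2400 5673/1000 14293/3000 32099/7200
  38167/7200 3491/750 1331/300 26659/7200
  2467/540 32977/7200 27169/7200 481/135

Answer: 2213/360 4519/800 38639/7200 1013/216
13277/2400 5673/1000 14293/3000 32099/7200
38167/7200 3491/750 1331/300 26659/7200
2467/540 32977/7200 27169/7200 481/135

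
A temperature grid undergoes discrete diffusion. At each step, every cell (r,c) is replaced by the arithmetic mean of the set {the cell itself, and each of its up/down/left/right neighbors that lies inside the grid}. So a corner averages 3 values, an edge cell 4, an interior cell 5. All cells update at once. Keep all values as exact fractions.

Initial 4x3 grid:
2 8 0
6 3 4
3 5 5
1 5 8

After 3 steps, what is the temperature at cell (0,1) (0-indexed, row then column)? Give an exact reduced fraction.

Answer: 56593/14400

Derivation:
Step 1: cell (0,1) = 13/4
Step 2: cell (0,1) = 1067/240
Step 3: cell (0,1) = 56593/14400
Full grid after step 3:
  4651/1080 56593/14400 983/240
  28649/7200 1637/375 613/150
  9943/2400 4257/1000 5759/1200
  179/45 7367/1600 3499/720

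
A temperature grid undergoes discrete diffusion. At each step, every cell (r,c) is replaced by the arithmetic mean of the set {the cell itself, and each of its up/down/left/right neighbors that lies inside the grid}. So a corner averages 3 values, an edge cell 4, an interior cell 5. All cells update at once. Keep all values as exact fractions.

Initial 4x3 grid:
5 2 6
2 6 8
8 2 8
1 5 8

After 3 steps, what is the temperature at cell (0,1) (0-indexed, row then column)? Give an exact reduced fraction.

Answer: 70771/14400

Derivation:
Step 1: cell (0,1) = 19/4
Step 2: cell (0,1) = 205/48
Step 3: cell (0,1) = 70771/14400
Full grid after step 3:
  599/144 70771/14400 2257/432
  1831/400 28709/6000 5251/900
  15569/3600 4013/750 428/75
  5069/1080 8947/1800 237/40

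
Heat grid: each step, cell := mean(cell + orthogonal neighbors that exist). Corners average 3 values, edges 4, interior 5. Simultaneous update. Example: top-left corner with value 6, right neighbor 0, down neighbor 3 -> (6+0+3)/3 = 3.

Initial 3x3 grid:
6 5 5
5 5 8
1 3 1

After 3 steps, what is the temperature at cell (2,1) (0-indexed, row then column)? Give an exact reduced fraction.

Answer: 3013/800

Derivation:
Step 1: cell (2,1) = 5/2
Step 2: cell (2,1) = 147/40
Step 3: cell (2,1) = 3013/800
Full grid after step 3:
  5341/1080 72409/14400 473/90
  61309/14400 27533/6000 22153/4800
  2729/720 3013/800 331/80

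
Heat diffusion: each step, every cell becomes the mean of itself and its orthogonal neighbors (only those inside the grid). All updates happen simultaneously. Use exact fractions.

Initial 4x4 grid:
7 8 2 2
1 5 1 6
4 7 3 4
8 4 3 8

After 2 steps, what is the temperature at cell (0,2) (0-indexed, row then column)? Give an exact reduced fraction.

Answer: 929/240

Derivation:
Step 1: cell (0,2) = 13/4
Step 2: cell (0,2) = 929/240
Full grid after step 2:
  181/36 1109/240 929/240 59/18
  1139/240 443/100 179/50 457/120
  1151/240 231/50 427/100 171/40
  95/18 299/60 93/20 59/12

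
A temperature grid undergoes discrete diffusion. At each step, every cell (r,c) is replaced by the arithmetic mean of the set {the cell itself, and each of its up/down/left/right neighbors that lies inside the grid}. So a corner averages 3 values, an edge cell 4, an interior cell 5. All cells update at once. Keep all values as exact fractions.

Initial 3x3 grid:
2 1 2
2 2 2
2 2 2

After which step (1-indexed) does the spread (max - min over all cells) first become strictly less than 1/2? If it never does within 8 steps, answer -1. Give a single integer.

Step 1: max=2, min=5/3, spread=1/3
  -> spread < 1/2 first at step 1
Step 2: max=2, min=413/240, spread=67/240
Step 3: max=393/200, min=3883/2160, spread=1807/10800
Step 4: max=10439/5400, min=1570037/864000, spread=33401/288000
Step 5: max=1036609/540000, min=14322067/7776000, spread=3025513/38880000
Step 6: max=54844051/28800000, min=5755873133/3110400000, spread=53531/995328
Step 7: max=14760883949/7776000000, min=347215074151/186624000000, spread=450953/11943936
Step 8: max=1765231389481/933120000000, min=20885976439397/11197440000000, spread=3799043/143327232

Answer: 1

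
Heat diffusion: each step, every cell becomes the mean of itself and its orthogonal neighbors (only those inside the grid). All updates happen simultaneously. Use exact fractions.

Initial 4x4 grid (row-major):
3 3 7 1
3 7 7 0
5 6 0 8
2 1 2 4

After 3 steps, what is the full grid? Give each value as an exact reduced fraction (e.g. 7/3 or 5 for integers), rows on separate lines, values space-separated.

After step 1:
  3 5 9/2 8/3
  9/2 26/5 21/5 4
  4 19/5 23/5 3
  8/3 11/4 7/4 14/3
After step 2:
  25/6 177/40 491/120 67/18
  167/40 227/50 9/2 52/15
  449/120 407/100 347/100 61/15
  113/36 329/120 413/120 113/36
After step 3:
  383/90 5167/1200 3013/720 4061/1080
  4987/1200 2171/500 12041/3000 709/180
  13613/3600 5569/1500 11729/3000 1591/450
  433/135 12053/3600 11513/3600 3833/1080

Answer: 383/90 5167/1200 3013/720 4061/1080
4987/1200 2171/500 12041/3000 709/180
13613/3600 5569/1500 11729/3000 1591/450
433/135 12053/3600 11513/3600 3833/1080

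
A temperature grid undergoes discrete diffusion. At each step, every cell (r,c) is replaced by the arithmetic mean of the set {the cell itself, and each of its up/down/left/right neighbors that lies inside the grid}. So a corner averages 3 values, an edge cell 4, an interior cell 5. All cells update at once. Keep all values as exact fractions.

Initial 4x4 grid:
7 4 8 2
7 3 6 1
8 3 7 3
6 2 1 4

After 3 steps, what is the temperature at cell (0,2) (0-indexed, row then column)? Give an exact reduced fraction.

Answer: 1028/225

Derivation:
Step 1: cell (0,2) = 5
Step 2: cell (0,2) = 115/24
Step 3: cell (0,2) = 1028/225
Full grid after step 3:
  4057/720 397/75 1028/225 1805/432
  4473/800 399/80 26791/6000 27751/7200
  36857/7200 5629/1200 23491/6000 26431/7200
  10391/2160 3739/900 3347/900 1433/432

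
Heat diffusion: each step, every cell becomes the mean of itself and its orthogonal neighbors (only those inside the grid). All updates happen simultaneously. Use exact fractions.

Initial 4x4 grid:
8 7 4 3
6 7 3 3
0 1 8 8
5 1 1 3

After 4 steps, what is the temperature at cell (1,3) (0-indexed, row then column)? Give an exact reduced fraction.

Answer: 959453/216000

Derivation:
Step 1: cell (1,3) = 17/4
Step 2: cell (1,3) = 217/48
Step 3: cell (1,3) = 6283/1440
Step 4: cell (1,3) = 959453/216000
Full grid after step 4:
  9577/1800 368687/72000 1033973/216000 5827/1296
  112999/24000 70277/15000 403753/90000 959453/216000
  270749/72000 114157/30000 12247/3000 2419/576
  33559/10800 236909/72000 17579/4800 7231/1800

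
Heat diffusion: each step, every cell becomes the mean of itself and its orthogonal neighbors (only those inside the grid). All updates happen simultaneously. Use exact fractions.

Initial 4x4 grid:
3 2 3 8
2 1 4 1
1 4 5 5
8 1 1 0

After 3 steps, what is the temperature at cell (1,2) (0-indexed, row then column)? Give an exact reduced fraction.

Step 1: cell (1,2) = 14/5
Step 2: cell (1,2) = 359/100
Step 3: cell (1,2) = 1239/400
Full grid after step 3:
  341/135 9589/3600 4207/1200 887/240
  8899/3600 1097/375 1239/400 2923/800
  10939/3600 16589/6000 621/200 1397/480
  6539/2160 22043/7200 83/32 983/360

Answer: 1239/400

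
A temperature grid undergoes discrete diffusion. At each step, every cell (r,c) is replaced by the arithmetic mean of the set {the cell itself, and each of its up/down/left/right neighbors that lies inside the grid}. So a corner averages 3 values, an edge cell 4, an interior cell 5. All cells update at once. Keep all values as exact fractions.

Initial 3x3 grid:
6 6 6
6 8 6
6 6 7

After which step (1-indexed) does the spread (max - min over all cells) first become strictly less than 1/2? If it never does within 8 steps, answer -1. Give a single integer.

Answer: 2

Derivation:
Step 1: max=27/4, min=6, spread=3/4
Step 2: max=119/18, min=249/40, spread=139/360
  -> spread < 1/2 first at step 2
Step 3: max=93523/14400, min=1127/180, spread=1121/4800
Step 4: max=419909/64800, min=912301/144000, spread=187471/1296000
Step 5: max=25011223/3888000, min=4107683/648000, spread=2921/31104
Step 6: max=1500242381/233280000, min=247476751/38880000, spread=24611/373248
Step 7: max=89793940207/13996800000, min=14857672847/2332800000, spread=207329/4478976
Step 8: max=5384076139829/839808000000, min=892797494659/139968000000, spread=1746635/53747712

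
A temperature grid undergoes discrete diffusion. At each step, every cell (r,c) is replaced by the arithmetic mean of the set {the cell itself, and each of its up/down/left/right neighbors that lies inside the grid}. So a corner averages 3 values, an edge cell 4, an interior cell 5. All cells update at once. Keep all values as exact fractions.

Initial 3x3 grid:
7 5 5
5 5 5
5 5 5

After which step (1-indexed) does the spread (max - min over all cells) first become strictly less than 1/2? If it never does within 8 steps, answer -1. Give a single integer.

Answer: 3

Derivation:
Step 1: max=17/3, min=5, spread=2/3
Step 2: max=50/9, min=5, spread=5/9
Step 3: max=581/108, min=5, spread=41/108
  -> spread < 1/2 first at step 3
Step 4: max=34531/6480, min=911/180, spread=347/1296
Step 5: max=2050937/388800, min=9157/1800, spread=2921/15552
Step 6: max=122468539/23328000, min=1105483/216000, spread=24611/186624
Step 7: max=7317122033/1399680000, min=24956741/4860000, spread=207329/2239488
Step 8: max=437933952451/83980800000, min=1334801599/259200000, spread=1746635/26873856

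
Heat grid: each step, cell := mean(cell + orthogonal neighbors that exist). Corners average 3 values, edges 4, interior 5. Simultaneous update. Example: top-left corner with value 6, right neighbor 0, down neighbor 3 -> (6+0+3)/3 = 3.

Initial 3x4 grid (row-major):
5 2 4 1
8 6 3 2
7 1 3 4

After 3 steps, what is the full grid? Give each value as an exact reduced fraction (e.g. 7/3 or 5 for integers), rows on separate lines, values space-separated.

Answer: 691/144 10127/2400 22721/7200 6101/2160
36611/7200 24983/6000 20423/6000 20021/7200
1055/216 3907/900 3991/1200 1081/360

Derivation:
After step 1:
  5 17/4 5/2 7/3
  13/2 4 18/5 5/2
  16/3 17/4 11/4 3
After step 2:
  21/4 63/16 761/240 22/9
  125/24 113/25 307/100 343/120
  193/36 49/12 17/5 11/4
After step 3:
  691/144 10127/2400 22721/7200 6101/2160
  36611/7200 24983/6000 20423/6000 20021/7200
  1055/216 3907/900 3991/1200 1081/360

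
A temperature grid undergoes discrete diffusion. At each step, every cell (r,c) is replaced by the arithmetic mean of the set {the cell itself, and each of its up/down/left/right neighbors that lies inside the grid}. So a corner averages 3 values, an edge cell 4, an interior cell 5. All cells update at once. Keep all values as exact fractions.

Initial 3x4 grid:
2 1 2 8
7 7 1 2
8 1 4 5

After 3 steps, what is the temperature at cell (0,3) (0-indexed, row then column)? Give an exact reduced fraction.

Step 1: cell (0,3) = 4
Step 2: cell (0,3) = 11/3
Step 3: cell (0,3) = 641/180
Full grid after step 3:
  1063/270 13243/3600 671/200 641/180
  16373/3600 23053/6000 21673/6000 12713/3600
  10139/2160 31211/7200 26131/7200 7807/2160

Answer: 641/180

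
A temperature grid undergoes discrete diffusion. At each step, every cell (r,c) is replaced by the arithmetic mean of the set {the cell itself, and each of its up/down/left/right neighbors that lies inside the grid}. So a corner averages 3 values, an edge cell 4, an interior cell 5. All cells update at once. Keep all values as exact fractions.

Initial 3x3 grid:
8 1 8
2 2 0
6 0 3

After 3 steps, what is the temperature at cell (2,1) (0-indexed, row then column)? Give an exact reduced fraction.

Answer: 1547/576

Derivation:
Step 1: cell (2,1) = 11/4
Step 2: cell (2,1) = 89/48
Step 3: cell (2,1) = 1547/576
Full grid after step 3:
  1493/432 2063/576 53/18
  995/288 127/48 181/64
  1169/432 1547/576 25/12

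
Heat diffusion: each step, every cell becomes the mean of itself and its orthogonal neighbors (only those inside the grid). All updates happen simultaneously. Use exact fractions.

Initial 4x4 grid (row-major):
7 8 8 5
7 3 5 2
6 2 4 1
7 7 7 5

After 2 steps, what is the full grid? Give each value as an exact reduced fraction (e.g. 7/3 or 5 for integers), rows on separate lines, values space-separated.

After step 1:
  22/3 13/2 13/2 5
  23/4 5 22/5 13/4
  11/2 22/5 19/5 3
  20/3 23/4 23/4 13/3
After step 2:
  235/36 19/3 28/5 59/12
  283/48 521/100 459/100 313/80
  1339/240 489/100 427/100 863/240
  215/36 677/120 589/120 157/36

Answer: 235/36 19/3 28/5 59/12
283/48 521/100 459/100 313/80
1339/240 489/100 427/100 863/240
215/36 677/120 589/120 157/36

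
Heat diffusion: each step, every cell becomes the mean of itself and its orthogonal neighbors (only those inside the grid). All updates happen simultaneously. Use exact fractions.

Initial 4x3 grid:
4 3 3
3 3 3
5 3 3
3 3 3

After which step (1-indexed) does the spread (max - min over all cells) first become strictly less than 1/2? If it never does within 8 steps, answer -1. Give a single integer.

Answer: 3

Derivation:
Step 1: max=15/4, min=3, spread=3/4
Step 2: max=859/240, min=3, spread=139/240
Step 3: max=24659/7200, min=307/100, spread=511/1440
  -> spread < 1/2 first at step 3
Step 4: max=729193/216000, min=112163/36000, spread=11243/43200
Step 5: max=21535691/6480000, min=6817997/2160000, spread=10817/64800
Step 6: max=160584943/48600000, min=205844249/64800000, spread=992281/7776000
Step 7: max=5741937607/1749600000, min=9942694493/3110400000, spread=95470051/1119744000
Step 8: max=286220801129/87480000000, min=83125073191/25920000000, spread=363115463/5598720000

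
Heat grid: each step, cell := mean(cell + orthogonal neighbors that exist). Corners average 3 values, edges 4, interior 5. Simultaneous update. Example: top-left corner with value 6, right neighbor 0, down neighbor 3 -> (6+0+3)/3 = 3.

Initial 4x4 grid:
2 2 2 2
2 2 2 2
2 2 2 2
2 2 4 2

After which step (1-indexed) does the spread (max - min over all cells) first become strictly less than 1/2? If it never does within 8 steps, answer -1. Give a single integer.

Step 1: max=8/3, min=2, spread=2/3
Step 2: max=151/60, min=2, spread=31/60
Step 3: max=1291/540, min=2, spread=211/540
  -> spread < 1/2 first at step 3
Step 4: max=124843/54000, min=2, spread=16843/54000
Step 5: max=1110643/486000, min=9079/4500, spread=130111/486000
Step 6: max=32802367/14580000, min=547159/270000, spread=3255781/14580000
Step 7: max=975153691/437400000, min=551107/270000, spread=82360351/437400000
Step 8: max=28995316891/13122000000, min=99706441/48600000, spread=2074577821/13122000000

Answer: 3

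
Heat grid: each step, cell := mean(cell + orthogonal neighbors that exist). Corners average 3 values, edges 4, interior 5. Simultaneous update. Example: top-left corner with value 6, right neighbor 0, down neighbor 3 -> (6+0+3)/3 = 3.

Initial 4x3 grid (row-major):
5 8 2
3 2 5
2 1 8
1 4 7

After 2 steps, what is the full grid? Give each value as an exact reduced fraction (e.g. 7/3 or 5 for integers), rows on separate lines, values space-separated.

Answer: 151/36 1103/240 9/2
833/240 187/50 183/40
629/240 349/100 577/120
22/9 919/240 89/18

Derivation:
After step 1:
  16/3 17/4 5
  3 19/5 17/4
  7/4 17/5 21/4
  7/3 13/4 19/3
After step 2:
  151/36 1103/240 9/2
  833/240 187/50 183/40
  629/240 349/100 577/120
  22/9 919/240 89/18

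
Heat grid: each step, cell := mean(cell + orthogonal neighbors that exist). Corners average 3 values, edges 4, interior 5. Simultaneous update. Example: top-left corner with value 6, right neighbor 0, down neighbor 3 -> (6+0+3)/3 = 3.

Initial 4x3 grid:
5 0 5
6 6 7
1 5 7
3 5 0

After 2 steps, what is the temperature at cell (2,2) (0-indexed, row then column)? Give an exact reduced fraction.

Step 1: cell (2,2) = 19/4
Step 2: cell (2,2) = 99/20
Full grid after step 2:
  73/18 247/60 19/4
  1003/240 487/100 99/20
  321/80 427/100 99/20
  10/3 301/80 4

Answer: 99/20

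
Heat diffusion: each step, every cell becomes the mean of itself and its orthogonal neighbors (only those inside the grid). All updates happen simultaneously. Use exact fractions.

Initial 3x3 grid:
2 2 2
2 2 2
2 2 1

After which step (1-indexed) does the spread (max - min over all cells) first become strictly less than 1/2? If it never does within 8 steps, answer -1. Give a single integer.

Answer: 1

Derivation:
Step 1: max=2, min=5/3, spread=1/3
  -> spread < 1/2 first at step 1
Step 2: max=2, min=31/18, spread=5/18
Step 3: max=2, min=391/216, spread=41/216
Step 4: max=709/360, min=23789/12960, spread=347/2592
Step 5: max=7043/3600, min=1448263/777600, spread=2921/31104
Step 6: max=838517/432000, min=87483461/46656000, spread=24611/373248
Step 7: max=18783259/9720000, min=5279997967/2799360000, spread=207329/4478976
Step 8: max=997998401/518400000, min=317893247549/167961600000, spread=1746635/53747712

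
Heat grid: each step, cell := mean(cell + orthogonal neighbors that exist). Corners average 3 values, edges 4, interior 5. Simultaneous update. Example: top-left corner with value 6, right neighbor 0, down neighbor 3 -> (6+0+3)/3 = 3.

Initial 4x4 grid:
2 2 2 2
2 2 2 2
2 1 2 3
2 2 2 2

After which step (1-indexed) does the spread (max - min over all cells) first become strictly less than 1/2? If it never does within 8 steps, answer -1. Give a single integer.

Step 1: max=7/3, min=7/4, spread=7/12
Step 2: max=53/24, min=91/50, spread=233/600
  -> spread < 1/2 first at step 2
Step 3: max=925/432, min=4457/2400, spread=6137/21600
Step 4: max=136163/64800, min=20221/10800, spread=14837/64800
Step 5: max=3361541/1620000, min=122783/64800, spread=48661/270000
Step 6: max=39971957/19440000, min=18548107/9720000, spread=35503/240000
Step 7: max=2979236657/1458000000, min=560550373/291600000, spread=7353533/60750000
Step 8: max=177802820731/87480000000, min=16907293771/8748000000, spread=2909961007/29160000000

Answer: 2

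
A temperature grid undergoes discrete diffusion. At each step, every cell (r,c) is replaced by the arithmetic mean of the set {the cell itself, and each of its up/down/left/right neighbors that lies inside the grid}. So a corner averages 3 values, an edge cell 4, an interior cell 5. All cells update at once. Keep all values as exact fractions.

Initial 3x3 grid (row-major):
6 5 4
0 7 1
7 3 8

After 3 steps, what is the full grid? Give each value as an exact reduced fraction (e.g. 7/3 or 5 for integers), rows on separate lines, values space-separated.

Answer: 4481/1080 10949/2400 4471/1080
689/150 24953/6000 16711/3600
9257/2160 68869/14400 351/80

Derivation:
After step 1:
  11/3 11/2 10/3
  5 16/5 5
  10/3 25/4 4
After step 2:
  85/18 157/40 83/18
  19/5 499/100 233/60
  175/36 1007/240 61/12
After step 3:
  4481/1080 10949/2400 4471/1080
  689/150 24953/6000 16711/3600
  9257/2160 68869/14400 351/80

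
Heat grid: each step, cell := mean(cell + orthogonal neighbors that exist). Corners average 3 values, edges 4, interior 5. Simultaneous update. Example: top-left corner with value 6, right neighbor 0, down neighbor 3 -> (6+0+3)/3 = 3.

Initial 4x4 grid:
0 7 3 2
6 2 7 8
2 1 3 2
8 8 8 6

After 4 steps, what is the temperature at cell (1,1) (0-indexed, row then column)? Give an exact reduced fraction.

Answer: 2933/720

Derivation:
Step 1: cell (1,1) = 23/5
Step 2: cell (1,1) = 179/50
Step 3: cell (1,1) = 12451/3000
Step 4: cell (1,1) = 2933/720
Full grid after step 4:
  121837/32400 870653/216000 915533/216000 291299/64800
  869873/216000 2933/720 32069/7200 246557/54000
  316043/72000 276823/60000 53129/11250 263501/54000
  783/160 44701/9000 138403/27000 16561/3240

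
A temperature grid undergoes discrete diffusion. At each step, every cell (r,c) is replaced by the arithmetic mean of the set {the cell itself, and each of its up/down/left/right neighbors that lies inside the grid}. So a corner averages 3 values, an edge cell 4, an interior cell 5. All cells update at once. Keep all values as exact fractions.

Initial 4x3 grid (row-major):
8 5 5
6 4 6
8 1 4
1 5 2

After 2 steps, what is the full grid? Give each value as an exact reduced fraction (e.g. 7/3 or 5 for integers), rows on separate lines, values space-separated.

After step 1:
  19/3 11/2 16/3
  13/2 22/5 19/4
  4 22/5 13/4
  14/3 9/4 11/3
After step 2:
  55/9 647/120 187/36
  637/120 511/100 133/30
  587/120 183/50 241/60
  131/36 899/240 55/18

Answer: 55/9 647/120 187/36
637/120 511/100 133/30
587/120 183/50 241/60
131/36 899/240 55/18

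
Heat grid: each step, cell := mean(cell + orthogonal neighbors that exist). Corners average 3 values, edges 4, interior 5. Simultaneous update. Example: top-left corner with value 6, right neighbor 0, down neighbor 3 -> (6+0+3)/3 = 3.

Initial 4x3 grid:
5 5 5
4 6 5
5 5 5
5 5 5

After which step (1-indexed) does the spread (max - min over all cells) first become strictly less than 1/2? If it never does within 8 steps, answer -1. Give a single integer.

Step 1: max=21/4, min=14/3, spread=7/12
Step 2: max=31/6, min=233/48, spread=5/16
  -> spread < 1/2 first at step 2
Step 3: max=12289/2400, min=533/108, spread=4001/21600
Step 4: max=24407/4800, min=1072759/216000, spread=6389/54000
Step 5: max=303881/60000, min=84097/16875, spread=1753/21600
Step 6: max=785656693/155520000, min=194194517/38880000, spread=71029/1244160
Step 7: max=19603847473/3888000000, min=4862507587/972000000, spread=410179/10368000
Step 8: max=2820315419933/559872000000, min=700796386577/139968000000, spread=45679663/1492992000

Answer: 2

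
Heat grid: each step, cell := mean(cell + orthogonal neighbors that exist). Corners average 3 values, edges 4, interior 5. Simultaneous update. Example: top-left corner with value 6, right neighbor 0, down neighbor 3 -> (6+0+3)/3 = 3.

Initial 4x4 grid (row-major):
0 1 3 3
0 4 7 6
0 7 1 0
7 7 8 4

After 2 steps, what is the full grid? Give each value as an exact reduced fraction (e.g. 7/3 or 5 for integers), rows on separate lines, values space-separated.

Answer: 10/9 289/120 137/40 23/6
259/120 74/25 201/50 299/80
389/120 459/100 407/100 307/80
185/36 1243/240 417/80 47/12

Derivation:
After step 1:
  1/3 2 7/2 4
  1 19/5 21/5 4
  7/2 19/5 23/5 11/4
  14/3 29/4 5 4
After step 2:
  10/9 289/120 137/40 23/6
  259/120 74/25 201/50 299/80
  389/120 459/100 407/100 307/80
  185/36 1243/240 417/80 47/12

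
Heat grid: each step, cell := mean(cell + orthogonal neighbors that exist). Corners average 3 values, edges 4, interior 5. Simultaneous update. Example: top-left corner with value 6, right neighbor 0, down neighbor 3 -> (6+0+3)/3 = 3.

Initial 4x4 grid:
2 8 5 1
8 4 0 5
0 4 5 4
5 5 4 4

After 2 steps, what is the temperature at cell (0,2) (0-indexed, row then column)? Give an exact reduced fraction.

Answer: 943/240

Derivation:
Step 1: cell (0,2) = 7/2
Step 2: cell (0,2) = 943/240
Full grid after step 2:
  19/4 381/80 943/240 29/9
  371/80 409/100 18/5 217/60
  881/240 411/100 99/25 18/5
  145/36 239/60 41/10 13/3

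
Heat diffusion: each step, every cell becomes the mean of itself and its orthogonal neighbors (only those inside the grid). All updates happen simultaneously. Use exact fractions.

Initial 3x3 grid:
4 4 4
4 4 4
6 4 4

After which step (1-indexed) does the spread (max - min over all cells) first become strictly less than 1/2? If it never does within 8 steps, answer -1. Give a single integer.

Answer: 3

Derivation:
Step 1: max=14/3, min=4, spread=2/3
Step 2: max=41/9, min=4, spread=5/9
Step 3: max=473/108, min=4, spread=41/108
  -> spread < 1/2 first at step 3
Step 4: max=28051/6480, min=731/180, spread=347/1296
Step 5: max=1662137/388800, min=7357/1800, spread=2921/15552
Step 6: max=99140539/23328000, min=889483/216000, spread=24611/186624
Step 7: max=5917442033/1399680000, min=20096741/4860000, spread=207329/2239488
Step 8: max=353953152451/83980800000, min=1075601599/259200000, spread=1746635/26873856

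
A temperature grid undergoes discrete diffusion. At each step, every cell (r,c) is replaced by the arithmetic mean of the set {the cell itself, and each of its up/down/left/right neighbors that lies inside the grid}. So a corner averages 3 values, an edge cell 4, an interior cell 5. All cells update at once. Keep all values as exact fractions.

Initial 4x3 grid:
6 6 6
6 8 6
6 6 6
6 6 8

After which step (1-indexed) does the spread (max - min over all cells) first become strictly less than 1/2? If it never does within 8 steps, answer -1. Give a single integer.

Step 1: max=20/3, min=6, spread=2/3
Step 2: max=59/9, min=37/6, spread=7/18
  -> spread < 1/2 first at step 2
Step 3: max=7007/1080, min=7493/1200, spread=2633/10800
Step 4: max=347479/54000, min=226261/36000, spread=647/4320
Step 5: max=24942617/3888000, min=8162539/1296000, spread=455/3888
Step 6: max=1491304603/233280000, min=490899101/77760000, spread=186073/2332800
Step 7: max=89341637177/13996800000, min=29475018559/4665600000, spread=1833163/27993600
Step 8: max=5352223033243/839808000000, min=1770606609581/279936000000, spread=80806409/1679616000

Answer: 2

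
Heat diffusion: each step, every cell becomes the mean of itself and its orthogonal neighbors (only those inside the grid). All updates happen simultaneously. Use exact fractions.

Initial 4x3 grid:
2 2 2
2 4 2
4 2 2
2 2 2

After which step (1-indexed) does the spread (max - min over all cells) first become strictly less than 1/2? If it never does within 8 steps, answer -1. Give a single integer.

Step 1: max=3, min=2, spread=1
Step 2: max=329/120, min=2, spread=89/120
Step 3: max=3107/1200, min=889/400, spread=11/30
  -> spread < 1/2 first at step 3
Step 4: max=271547/108000, min=24217/10800, spread=29377/108000
Step 5: max=334171/135000, min=624517/270000, spread=1753/10800
Step 6: max=7027807/2880000, min=45218041/19440000, spread=71029/622080
Step 7: max=4726716229/1944000000, min=2741823619/1166400000, spread=7359853/91125000
Step 8: max=25090144567/10368000000, min=55025335807/23328000000, spread=45679663/746496000

Answer: 3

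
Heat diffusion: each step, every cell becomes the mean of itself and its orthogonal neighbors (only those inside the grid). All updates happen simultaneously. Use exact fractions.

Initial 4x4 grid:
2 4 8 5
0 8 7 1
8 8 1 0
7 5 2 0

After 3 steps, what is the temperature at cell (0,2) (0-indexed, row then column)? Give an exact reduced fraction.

Answer: 695/144

Derivation:
Step 1: cell (0,2) = 6
Step 2: cell (0,2) = 127/24
Step 3: cell (0,2) = 695/144
Full grid after step 3:
  1051/240 5789/1200 695/144 1913/432
  11653/2400 9727/2000 5279/1200 5273/1440
  7691/1440 5933/1200 21919/6000 17701/7200
  2411/432 3457/720 11213/3600 4321/2160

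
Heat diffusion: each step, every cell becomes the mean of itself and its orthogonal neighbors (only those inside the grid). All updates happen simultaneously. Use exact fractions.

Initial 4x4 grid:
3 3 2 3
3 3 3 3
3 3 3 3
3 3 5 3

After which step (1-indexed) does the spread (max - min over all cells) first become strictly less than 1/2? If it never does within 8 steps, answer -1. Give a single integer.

Answer: 4

Derivation:
Step 1: max=11/3, min=8/3, spread=1
Step 2: max=211/60, min=329/120, spread=31/40
Step 3: max=1831/540, min=3029/1080, spread=211/360
Step 4: max=178357/54000, min=309101/108000, spread=15871/36000
  -> spread < 1/2 first at step 4
Step 5: max=1585267/486000, min=2822861/972000, spread=115891/324000
Step 6: max=11724679/3645000, min=284729969/97200000, spread=83784413/291600000
Step 7: max=1395956611/437400000, min=2870910463/972000000, spread=2080938053/8748000000
Step 8: max=20775341339/6561000000, min=86649437959/29160000000, spread=51168711929/262440000000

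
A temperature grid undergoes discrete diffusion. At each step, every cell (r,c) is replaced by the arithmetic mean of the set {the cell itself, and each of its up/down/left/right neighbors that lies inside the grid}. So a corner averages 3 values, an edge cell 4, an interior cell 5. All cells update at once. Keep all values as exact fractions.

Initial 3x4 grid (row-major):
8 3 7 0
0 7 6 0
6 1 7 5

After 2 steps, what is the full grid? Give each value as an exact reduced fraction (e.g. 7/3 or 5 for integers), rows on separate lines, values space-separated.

After step 1:
  11/3 25/4 4 7/3
  21/4 17/5 27/5 11/4
  7/3 21/4 19/4 4
After step 2:
  91/18 1039/240 1079/240 109/36
  293/80 511/100 203/50 869/240
  77/18 59/15 97/20 23/6

Answer: 91/18 1039/240 1079/240 109/36
293/80 511/100 203/50 869/240
77/18 59/15 97/20 23/6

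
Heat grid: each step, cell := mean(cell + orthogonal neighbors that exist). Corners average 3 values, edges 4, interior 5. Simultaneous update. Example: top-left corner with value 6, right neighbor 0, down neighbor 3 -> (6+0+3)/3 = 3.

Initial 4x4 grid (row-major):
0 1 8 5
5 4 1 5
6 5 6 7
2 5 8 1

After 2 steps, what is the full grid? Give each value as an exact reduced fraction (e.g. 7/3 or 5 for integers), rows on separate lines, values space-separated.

Answer: 3 61/20 89/20 19/4
269/80 101/25 433/100 401/80
1067/240 233/50 503/100 1199/240
83/18 293/60 311/60 181/36

Derivation:
After step 1:
  2 13/4 15/4 6
  15/4 16/5 24/5 9/2
  9/2 26/5 27/5 19/4
  13/3 5 5 16/3
After step 2:
  3 61/20 89/20 19/4
  269/80 101/25 433/100 401/80
  1067/240 233/50 503/100 1199/240
  83/18 293/60 311/60 181/36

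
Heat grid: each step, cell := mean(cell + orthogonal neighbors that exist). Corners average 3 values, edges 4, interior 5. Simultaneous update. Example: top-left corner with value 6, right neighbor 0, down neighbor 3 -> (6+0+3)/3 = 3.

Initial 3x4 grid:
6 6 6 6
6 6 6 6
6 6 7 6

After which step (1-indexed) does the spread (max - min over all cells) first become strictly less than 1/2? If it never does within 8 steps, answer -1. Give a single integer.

Answer: 1

Derivation:
Step 1: max=19/3, min=6, spread=1/3
  -> spread < 1/2 first at step 1
Step 2: max=751/120, min=6, spread=31/120
Step 3: max=6691/1080, min=6, spread=211/1080
Step 4: max=664897/108000, min=10847/1800, spread=14077/108000
Step 5: max=5972407/972000, min=651683/108000, spread=5363/48600
Step 6: max=178700809/29160000, min=362869/60000, spread=93859/1166400
Step 7: max=10707874481/1749600000, min=588536467/97200000, spread=4568723/69984000
Step 8: max=641636435629/104976000000, min=17677618889/2916000000, spread=8387449/167961600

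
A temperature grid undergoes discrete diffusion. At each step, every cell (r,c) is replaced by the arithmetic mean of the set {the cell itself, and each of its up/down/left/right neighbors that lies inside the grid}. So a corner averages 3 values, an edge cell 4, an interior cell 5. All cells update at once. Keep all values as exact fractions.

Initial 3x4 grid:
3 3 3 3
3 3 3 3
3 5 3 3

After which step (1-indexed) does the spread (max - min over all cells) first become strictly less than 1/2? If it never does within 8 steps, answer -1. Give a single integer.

Answer: 3

Derivation:
Step 1: max=11/3, min=3, spread=2/3
Step 2: max=211/60, min=3, spread=31/60
Step 3: max=1831/540, min=3, spread=211/540
  -> spread < 1/2 first at step 3
Step 4: max=178897/54000, min=2747/900, spread=14077/54000
Step 5: max=1598407/486000, min=165683/54000, spread=5363/24300
Step 6: max=47480809/14580000, min=92869/30000, spread=93859/583200
Step 7: max=2834674481/874800000, min=151136467/48600000, spread=4568723/34992000
Step 8: max=169244435629/52488000000, min=4555618889/1458000000, spread=8387449/83980800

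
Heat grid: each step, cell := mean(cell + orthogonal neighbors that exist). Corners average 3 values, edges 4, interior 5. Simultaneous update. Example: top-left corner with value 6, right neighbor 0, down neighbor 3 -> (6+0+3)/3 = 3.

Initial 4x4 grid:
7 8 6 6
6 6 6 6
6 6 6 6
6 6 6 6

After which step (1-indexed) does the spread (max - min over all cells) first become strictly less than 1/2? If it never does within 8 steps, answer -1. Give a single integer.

Answer: 4

Derivation:
Step 1: max=7, min=6, spread=1
Step 2: max=20/3, min=6, spread=2/3
Step 3: max=2369/360, min=6, spread=209/360
Step 4: max=69899/10800, min=6, spread=5099/10800
  -> spread < 1/2 first at step 4
Step 5: max=2079017/324000, min=27079/4500, spread=129329/324000
Step 6: max=61867343/9720000, min=203543/33750, spread=3246959/9720000
Step 7: max=1845905279/291600000, min=6533167/1080000, spread=81950189/291600000
Step 8: max=55118007899/8748000000, min=294737341/48600000, spread=2065286519/8748000000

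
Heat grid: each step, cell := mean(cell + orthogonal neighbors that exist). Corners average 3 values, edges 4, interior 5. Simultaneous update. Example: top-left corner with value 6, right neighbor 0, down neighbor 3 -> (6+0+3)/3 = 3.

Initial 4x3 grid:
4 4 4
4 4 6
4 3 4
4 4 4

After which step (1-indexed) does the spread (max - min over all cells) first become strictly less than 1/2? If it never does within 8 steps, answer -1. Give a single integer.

Step 1: max=14/3, min=15/4, spread=11/12
Step 2: max=1057/240, min=23/6, spread=137/240
Step 3: max=9367/2160, min=1393/360, spread=1009/2160
  -> spread < 1/2 first at step 3
Step 4: max=55169/12960, min=33701/8640, spread=1847/5184
Step 5: max=819541/194400, min=2037337/518400, spread=444317/1555200
Step 6: max=97516117/23328000, min=123083711/31104000, spread=4162667/18662400
Step 7: max=5817364583/1399680000, min=7423604509/1866240000, spread=199728961/1119744000
Step 8: max=347420191057/83980800000, min=447370715351/111974400000, spread=1902744727/13436928000

Answer: 3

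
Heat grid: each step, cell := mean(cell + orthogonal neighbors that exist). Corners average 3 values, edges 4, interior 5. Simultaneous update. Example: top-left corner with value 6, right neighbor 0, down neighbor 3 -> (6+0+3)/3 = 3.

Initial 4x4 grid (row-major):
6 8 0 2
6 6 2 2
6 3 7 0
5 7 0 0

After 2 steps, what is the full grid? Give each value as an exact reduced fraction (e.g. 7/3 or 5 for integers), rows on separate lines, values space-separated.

After step 1:
  20/3 5 3 4/3
  6 5 17/5 3/2
  5 29/5 12/5 9/4
  6 15/4 7/2 0
After step 2:
  53/9 59/12 191/60 35/18
  17/3 126/25 153/50 509/240
  57/10 439/100 347/100 123/80
  59/12 381/80 193/80 23/12

Answer: 53/9 59/12 191/60 35/18
17/3 126/25 153/50 509/240
57/10 439/100 347/100 123/80
59/12 381/80 193/80 23/12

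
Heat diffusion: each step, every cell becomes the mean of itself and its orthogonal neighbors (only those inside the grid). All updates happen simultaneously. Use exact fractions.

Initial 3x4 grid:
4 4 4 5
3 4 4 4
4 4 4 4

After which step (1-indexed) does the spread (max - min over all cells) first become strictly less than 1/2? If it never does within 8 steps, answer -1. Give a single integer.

Answer: 3

Derivation:
Step 1: max=13/3, min=11/3, spread=2/3
Step 2: max=77/18, min=893/240, spread=401/720
Step 3: max=905/216, min=8203/2160, spread=847/2160
  -> spread < 1/2 first at step 3
Step 4: max=537181/129600, min=3309989/864000, spread=813653/2592000
Step 5: max=31967729/7776000, min=29973499/7776000, spread=199423/777600
Step 6: max=1905761551/466560000, min=1808845601/466560000, spread=1938319/9331200
Step 7: max=113793499109/27993600000, min=109006109659/27993600000, spread=95747789/559872000
Step 8: max=6800515785631/1679616000000, min=6565510002881/1679616000000, spread=940023131/6718464000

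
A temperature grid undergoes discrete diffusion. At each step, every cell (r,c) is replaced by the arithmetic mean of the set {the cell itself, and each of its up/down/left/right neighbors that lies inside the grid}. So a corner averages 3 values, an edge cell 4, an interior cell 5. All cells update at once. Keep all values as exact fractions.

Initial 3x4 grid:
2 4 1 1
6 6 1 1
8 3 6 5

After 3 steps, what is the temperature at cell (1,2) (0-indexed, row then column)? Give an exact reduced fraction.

Step 1: cell (1,2) = 3
Step 2: cell (1,2) = 29/10
Step 3: cell (1,2) = 643/200
Full grid after step 3:
  295/72 281/80 599/240 19/9
  6833/1440 601/150 643/200 307/120
  137/27 1697/360 113/30 79/24

Answer: 643/200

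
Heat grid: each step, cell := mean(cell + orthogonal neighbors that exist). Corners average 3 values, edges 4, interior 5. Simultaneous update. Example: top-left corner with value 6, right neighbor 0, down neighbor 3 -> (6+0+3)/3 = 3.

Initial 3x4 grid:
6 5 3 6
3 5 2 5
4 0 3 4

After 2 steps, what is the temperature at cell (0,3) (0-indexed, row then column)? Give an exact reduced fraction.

Step 1: cell (0,3) = 14/3
Step 2: cell (0,3) = 155/36
Full grid after step 2:
  167/36 197/48 1021/240 155/36
  29/8 377/100 171/50 991/240
  59/18 127/48 257/80 7/2

Answer: 155/36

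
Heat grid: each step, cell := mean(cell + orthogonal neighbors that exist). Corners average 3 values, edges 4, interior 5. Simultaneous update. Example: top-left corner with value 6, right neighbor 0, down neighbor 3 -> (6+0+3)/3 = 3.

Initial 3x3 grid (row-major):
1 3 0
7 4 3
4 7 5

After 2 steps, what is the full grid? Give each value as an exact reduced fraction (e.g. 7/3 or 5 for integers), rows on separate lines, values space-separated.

Answer: 29/9 187/60 7/3
277/60 94/25 37/10
5 26/5 13/3

Derivation:
After step 1:
  11/3 2 2
  4 24/5 3
  6 5 5
After step 2:
  29/9 187/60 7/3
  277/60 94/25 37/10
  5 26/5 13/3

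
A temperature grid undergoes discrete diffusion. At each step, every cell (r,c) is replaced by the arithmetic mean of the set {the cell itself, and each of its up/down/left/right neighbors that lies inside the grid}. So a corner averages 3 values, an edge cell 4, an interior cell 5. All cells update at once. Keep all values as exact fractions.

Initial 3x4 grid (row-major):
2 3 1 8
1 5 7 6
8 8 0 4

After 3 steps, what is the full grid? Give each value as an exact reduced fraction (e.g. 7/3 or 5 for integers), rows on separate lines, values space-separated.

Answer: 1273/360 2203/600 1339/300 3361/720
14513/3600 13079/3000 26333/6000 70477/14400
2557/540 16643/3600 17143/3600 9833/2160

Derivation:
After step 1:
  2 11/4 19/4 5
  4 24/5 19/5 25/4
  17/3 21/4 19/4 10/3
After step 2:
  35/12 143/40 163/40 16/3
  247/60 103/25 487/100 1103/240
  179/36 307/60 257/60 43/9
After step 3:
  1273/360 2203/600 1339/300 3361/720
  14513/3600 13079/3000 26333/6000 70477/14400
  2557/540 16643/3600 17143/3600 9833/2160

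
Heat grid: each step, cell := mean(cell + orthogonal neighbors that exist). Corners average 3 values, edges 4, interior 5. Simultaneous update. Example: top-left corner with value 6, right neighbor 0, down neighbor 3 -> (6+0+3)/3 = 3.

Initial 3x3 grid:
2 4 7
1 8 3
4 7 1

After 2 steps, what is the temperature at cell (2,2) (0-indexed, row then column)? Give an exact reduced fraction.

Answer: 161/36

Derivation:
Step 1: cell (2,2) = 11/3
Step 2: cell (2,2) = 161/36
Full grid after step 2:
  34/9 337/80 44/9
  881/240 467/100 1061/240
  17/4 259/60 161/36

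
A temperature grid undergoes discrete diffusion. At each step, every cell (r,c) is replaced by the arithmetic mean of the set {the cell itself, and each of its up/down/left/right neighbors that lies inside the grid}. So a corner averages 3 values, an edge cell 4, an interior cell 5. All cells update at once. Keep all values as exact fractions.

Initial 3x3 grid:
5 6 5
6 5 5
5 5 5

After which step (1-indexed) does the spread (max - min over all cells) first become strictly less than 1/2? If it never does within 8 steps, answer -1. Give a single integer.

Answer: 2

Derivation:
Step 1: max=17/3, min=5, spread=2/3
Step 2: max=433/80, min=5, spread=33/80
  -> spread < 1/2 first at step 2
Step 3: max=5837/1080, min=461/90, spread=61/216
Step 4: max=345439/64800, min=13861/2700, spread=511/2592
Step 5: max=20669933/3888000, min=186401/36000, spread=4309/31104
Step 6: max=1233783751/233280000, min=25231237/4860000, spread=36295/373248
Step 7: max=73869170597/13996800000, min=6076135831/1166400000, spread=305773/4478976
Step 8: max=4422354670159/839808000000, min=60862575497/11664000000, spread=2575951/53747712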